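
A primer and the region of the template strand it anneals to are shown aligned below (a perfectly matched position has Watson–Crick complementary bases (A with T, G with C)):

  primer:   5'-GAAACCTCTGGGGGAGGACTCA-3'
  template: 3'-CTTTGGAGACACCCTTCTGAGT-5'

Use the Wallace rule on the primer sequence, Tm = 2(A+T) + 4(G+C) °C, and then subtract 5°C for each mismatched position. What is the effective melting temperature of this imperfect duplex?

Primer base counts: A=6, T=3, G=8, C=5 → A+T=9, G+C=13
Perfect-match Tm = 2(9) + 4(13) = 18 + 52 = 70°C
Mismatches (positions where the bases are not complementary): 2 (at positions 11, 16)
Effective Tm = 70 − 2×5 = 70 − 10 = 60°C

60°C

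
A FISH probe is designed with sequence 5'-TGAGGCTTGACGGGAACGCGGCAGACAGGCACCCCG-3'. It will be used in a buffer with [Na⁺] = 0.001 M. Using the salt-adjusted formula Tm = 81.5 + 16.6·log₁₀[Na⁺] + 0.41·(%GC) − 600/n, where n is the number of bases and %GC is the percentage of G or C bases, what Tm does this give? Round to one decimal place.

Length n = 36. Base counts: C=11, G=14, A=8, T=3
G+C = 25, so %GC = 25/36 × 100 = 69.444%
Salt term: 16.6 × (-3) = -49.8
GC term: 0.41 × 69.444 = 28.472; length term: −600/36 = −16.667
Tm = 81.5 + (-49.8) + 28.472 − 16.667 = 43.505 → 43.5°C

43.5°C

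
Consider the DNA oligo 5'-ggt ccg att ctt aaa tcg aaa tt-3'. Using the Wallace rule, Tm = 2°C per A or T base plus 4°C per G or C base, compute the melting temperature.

62°C

Base counts: G=4, A=7, T=8, C=4
AT pairs contribute 15, GC pairs contribute 8.
Tm = 2×15 + 4×8 = 62°C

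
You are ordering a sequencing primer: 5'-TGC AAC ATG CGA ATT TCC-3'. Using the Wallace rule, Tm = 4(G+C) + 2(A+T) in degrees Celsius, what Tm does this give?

G=3, A=5, C=5, T=5
AT pairs contribute 10, GC pairs contribute 8.
Tm = 2×10 + 4×8 = 52°C

52°C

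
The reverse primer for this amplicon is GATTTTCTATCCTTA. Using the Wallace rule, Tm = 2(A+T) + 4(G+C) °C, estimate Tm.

38°C

Base counts: G=1, C=3, A=3, T=8
So N_AT = 11 and N_GC = 4.
Tm = 2(11) + 4(4) = 22 + 16 = 38°C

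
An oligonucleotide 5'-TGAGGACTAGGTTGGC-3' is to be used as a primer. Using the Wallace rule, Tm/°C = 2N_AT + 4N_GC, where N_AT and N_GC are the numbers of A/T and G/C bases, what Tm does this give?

Base counts: T=4, C=2, A=3, G=7
A+T = 7, G+C = 9
Tm = 2(7) + 4(9) = 14 + 36 = 50°C

50°C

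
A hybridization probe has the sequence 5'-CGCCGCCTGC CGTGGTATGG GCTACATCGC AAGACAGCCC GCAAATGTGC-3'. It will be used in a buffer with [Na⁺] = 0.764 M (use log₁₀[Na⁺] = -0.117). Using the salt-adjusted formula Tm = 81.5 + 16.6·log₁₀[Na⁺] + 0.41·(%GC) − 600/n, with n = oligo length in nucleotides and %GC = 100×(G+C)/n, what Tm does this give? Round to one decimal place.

Length n = 50. A=10, C=17, T=8, G=15
G+C = 32, so %GC = 32/50 × 100 = 64%
Salt term: 16.6 × (-0.117) = -1.942
GC term: 0.41 × 64 = 26.24; length term: −600/50 = −12
Tm = 81.5 + (-1.942) + 26.24 − 12 = 93.798 → 93.8°C

93.8°C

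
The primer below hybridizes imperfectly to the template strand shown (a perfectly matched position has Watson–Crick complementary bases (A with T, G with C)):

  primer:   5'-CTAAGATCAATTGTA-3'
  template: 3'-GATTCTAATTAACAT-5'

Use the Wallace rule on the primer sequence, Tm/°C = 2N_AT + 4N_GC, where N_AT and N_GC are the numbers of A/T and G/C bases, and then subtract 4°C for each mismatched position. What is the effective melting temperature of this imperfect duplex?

34°C

Primer base counts: A=6, T=5, G=2, C=2 → A+T=11, G+C=4
Perfect-match Tm = 2(11) + 4(4) = 22 + 16 = 38°C
Mismatches (positions where the bases are not complementary): 1 (at position 8)
Effective Tm = 38 − 1×4 = 38 − 4 = 34°C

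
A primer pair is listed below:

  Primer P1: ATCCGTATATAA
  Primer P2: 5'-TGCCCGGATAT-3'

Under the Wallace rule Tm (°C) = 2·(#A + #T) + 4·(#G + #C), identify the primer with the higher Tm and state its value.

Primer P1: A+T=9, G+C=3 → Tm = 2(9)+4(3) = 30°C
Primer P2: A+T=5, G+C=6 → Tm = 2(5)+4(6) = 34°C
30°C vs 34°C → primer P2 is higher.

Primer P2, 34°C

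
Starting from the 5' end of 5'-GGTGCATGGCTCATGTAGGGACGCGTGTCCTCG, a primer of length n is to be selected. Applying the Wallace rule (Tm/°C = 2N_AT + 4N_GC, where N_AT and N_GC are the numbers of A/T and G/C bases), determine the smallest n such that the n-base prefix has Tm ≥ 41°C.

n = 13

First 12 bases: GGTGCATGGCTC → Tm = 40°C (< 41°C)
First 13 bases: GGTGCATGGCTCA → Tm = 42°C (≥ 41°C)
Since every base adds ≥2°C, Tm only increases with n, so the threshold is first crossed at n = 13.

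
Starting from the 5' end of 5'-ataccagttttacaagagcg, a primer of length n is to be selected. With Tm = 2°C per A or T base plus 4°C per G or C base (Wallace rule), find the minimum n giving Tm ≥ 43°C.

n = 17

First 16 bases: ATACCAGTTTTACAAG → Tm = 42°C (< 43°C)
First 17 bases: ATACCAGTTTTACAAGA → Tm = 44°C (≥ 43°C)
Each additional base adds 2°C (A/T) or 4°C (G/C), so Tm is non-decreasing in n; n = 17 is the first length to reach 43°C.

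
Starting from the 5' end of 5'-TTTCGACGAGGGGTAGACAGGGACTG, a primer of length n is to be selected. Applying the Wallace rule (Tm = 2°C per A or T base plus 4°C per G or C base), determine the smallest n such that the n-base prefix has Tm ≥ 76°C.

First 23 bases: TTTCGACGAGGGGTAGACAGGGA → Tm = 72°C (< 76°C)
First 24 bases: TTTCGACGAGGGGTAGACAGGGAC → Tm = 76°C (≥ 76°C)
Since every base adds ≥2°C, Tm only increases with n, so the threshold is first crossed at n = 24.

n = 24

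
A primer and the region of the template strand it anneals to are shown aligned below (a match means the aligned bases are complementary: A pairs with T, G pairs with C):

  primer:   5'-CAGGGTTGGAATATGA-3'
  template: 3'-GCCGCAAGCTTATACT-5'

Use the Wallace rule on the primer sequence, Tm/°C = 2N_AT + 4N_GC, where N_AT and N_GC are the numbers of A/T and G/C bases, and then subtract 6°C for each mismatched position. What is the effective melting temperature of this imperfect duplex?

28°C

Primer base counts: A=5, T=4, G=6, C=1 → A+T=9, G+C=7
Perfect-match Tm = 2(9) + 4(7) = 18 + 28 = 46°C
Mismatches (positions where the bases are not complementary): 3 (at positions 2, 4, 8)
Effective Tm = 46 − 3×6 = 46 − 18 = 28°C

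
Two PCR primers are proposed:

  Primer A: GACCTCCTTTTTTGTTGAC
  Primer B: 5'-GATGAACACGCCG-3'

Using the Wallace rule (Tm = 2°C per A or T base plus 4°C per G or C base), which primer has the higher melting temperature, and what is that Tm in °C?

Primer A, 54°C

Primer A: A+T=11, G+C=8 → Tm = 2(11)+4(8) = 54°C
Primer B: A+T=5, G+C=8 → Tm = 2(5)+4(8) = 42°C
54°C vs 42°C → primer A is higher.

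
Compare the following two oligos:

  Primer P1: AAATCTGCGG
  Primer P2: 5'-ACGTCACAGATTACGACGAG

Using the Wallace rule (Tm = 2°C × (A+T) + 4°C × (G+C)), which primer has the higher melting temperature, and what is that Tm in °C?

Primer P1: A+T=5, G+C=5 → Tm = 2(5)+4(5) = 30°C
Primer P2: A+T=10, G+C=10 → Tm = 2(10)+4(10) = 60°C
30°C vs 60°C → primer P2 is higher.

Primer P2, 60°C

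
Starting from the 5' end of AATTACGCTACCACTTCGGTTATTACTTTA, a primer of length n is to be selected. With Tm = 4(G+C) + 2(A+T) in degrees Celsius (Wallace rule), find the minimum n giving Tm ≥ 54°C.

First 18 bases: AATTACGCTACCACTTCG → Tm = 52°C (< 54°C)
First 19 bases: AATTACGCTACCACTTCGG → Tm = 56°C (≥ 54°C)
Since every base adds ≥2°C, Tm only increases with n, so the threshold is first crossed at n = 19.

n = 19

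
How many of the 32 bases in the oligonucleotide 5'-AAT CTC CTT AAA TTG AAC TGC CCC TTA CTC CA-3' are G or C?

13

Scanning the sequence gives G=2, A=9, T=10, C=11.
G+C = 2 + 11 = 13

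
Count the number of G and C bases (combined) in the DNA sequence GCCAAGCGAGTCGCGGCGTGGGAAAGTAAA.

Counting bases: G=12, T=3, A=9, C=6
Total G or C: 12 + 6 = 18

18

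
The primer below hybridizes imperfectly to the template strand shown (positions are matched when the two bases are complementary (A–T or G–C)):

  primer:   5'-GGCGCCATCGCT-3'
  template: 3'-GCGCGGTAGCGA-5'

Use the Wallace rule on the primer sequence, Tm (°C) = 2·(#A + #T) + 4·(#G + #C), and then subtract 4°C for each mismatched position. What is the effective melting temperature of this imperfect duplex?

38°C

Primer base counts: A=1, T=2, G=4, C=5 → A+T=3, G+C=9
Perfect-match Tm = 2(3) + 4(9) = 6 + 36 = 42°C
Mismatches (positions where the bases are not complementary): 1 (at position 1)
Effective Tm = 42 − 1×4 = 42 − 4 = 38°C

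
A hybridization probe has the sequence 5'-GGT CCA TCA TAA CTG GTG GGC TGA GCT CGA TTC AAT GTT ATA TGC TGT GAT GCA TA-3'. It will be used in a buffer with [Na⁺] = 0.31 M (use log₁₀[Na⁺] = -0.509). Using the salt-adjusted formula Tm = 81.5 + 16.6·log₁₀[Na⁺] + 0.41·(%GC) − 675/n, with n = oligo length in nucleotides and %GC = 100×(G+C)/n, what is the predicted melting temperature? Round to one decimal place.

79.3°C

Length n = 56. Base counts: C=10, T=18, G=15, A=13
G+C = 25, so %GC = 25/56 × 100 = 44.643%
Salt term: 16.6 × (-0.509) = -8.449
GC term: 0.41 × 44.643 = 18.304; length term: −675/56 = −12.054
Tm = 81.5 + (-8.449) + 18.304 − 12.054 = 79.301 → 79.3°C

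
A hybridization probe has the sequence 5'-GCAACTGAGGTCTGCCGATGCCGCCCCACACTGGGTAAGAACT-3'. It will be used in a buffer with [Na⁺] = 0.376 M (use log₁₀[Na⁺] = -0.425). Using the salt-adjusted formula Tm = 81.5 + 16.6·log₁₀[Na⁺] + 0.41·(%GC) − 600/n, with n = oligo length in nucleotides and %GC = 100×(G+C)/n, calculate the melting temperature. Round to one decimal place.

85.3°C

Length n = 43. Counting bases: G=12, A=10, T=7, C=14
G+C = 26, so %GC = 26/43 × 100 = 60.465%
Salt term: 16.6 × (-0.425) = -7.055
GC term: 0.41 × 60.465 = 24.791; length term: −600/43 = −13.953
Tm = 81.5 + (-7.055) + 24.791 − 13.953 = 85.283 → 85.3°C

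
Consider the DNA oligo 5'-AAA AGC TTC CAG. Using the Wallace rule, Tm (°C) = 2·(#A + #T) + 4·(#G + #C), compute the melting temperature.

34°C

Scanning the sequence gives T=2, C=3, A=5, G=2.
So N_AT = 7 and N_GC = 5.
Tm = 4·5 + 2·7 = 20 + 14 = 34°C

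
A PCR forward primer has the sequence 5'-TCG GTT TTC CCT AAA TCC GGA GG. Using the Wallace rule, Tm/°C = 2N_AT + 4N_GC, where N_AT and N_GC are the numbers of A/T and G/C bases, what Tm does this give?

70°C

Base counts: T=7, C=6, A=4, G=6
AT pairs contribute 11, GC pairs contribute 12.
Tm = 2(11) + 4(12) = 22 + 48 = 70°C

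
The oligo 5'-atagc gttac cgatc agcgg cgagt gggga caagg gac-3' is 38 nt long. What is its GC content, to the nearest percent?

Counting bases: G=15, A=10, C=8, T=5
G+C = 15 + 8 = 23 out of 38 bases
%GC = 23/38 × 100 = 60.53% ≈ 61%

61%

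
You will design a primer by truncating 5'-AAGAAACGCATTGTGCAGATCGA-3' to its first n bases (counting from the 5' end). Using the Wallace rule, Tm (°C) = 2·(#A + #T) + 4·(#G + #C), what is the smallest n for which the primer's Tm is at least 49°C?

n = 18

First 17 bases: AAGAAACGCATTGTGCA → Tm = 48°C (< 49°C)
First 18 bases: AAGAAACGCATTGTGCAG → Tm = 52°C (≥ 49°C)
Since every base adds ≥2°C, Tm only increases with n, so the threshold is first crossed at n = 18.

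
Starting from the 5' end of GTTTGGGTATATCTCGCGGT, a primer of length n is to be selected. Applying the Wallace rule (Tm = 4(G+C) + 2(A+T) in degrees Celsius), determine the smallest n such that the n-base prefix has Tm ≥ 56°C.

n = 19

First 18 bases: GTTTGGGTATATCTCGCG → Tm = 54°C (< 56°C)
First 19 bases: GTTTGGGTATATCTCGCGG → Tm = 58°C (≥ 56°C)
Since every base adds ≥2°C, Tm only increases with n, so the threshold is first crossed at n = 19.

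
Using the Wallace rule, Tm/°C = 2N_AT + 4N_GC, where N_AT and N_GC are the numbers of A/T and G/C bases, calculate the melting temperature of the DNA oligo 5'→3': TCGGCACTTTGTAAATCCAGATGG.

Scanning the sequence gives T=7, C=5, G=6, A=6.
So N_AT = 13 and N_GC = 11.
Tm = 4·11 + 2·13 = 44 + 26 = 70°C

70°C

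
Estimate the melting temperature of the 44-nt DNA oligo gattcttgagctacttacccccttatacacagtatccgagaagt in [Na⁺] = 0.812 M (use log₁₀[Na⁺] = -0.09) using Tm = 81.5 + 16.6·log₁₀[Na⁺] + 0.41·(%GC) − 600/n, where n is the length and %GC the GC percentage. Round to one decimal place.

84.1°C

Length n = 44. Base counts: G=7, T=13, C=12, A=12
G+C = 19, so %GC = 19/44 × 100 = 43.182%
Salt term: 16.6 × (-0.09) = -1.494
GC term: 0.41 × 43.182 = 17.705; length term: −600/44 = −13.636
Tm = 81.5 + (-1.494) + 17.705 − 13.636 = 84.075 → 84.1°C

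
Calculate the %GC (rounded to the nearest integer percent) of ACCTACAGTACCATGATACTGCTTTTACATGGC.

42%

G=5, A=9, C=9, T=10
G+C = 5 + 9 = 14 out of 33 bases
%GC = 14/33 × 100 = 42.42% ≈ 42%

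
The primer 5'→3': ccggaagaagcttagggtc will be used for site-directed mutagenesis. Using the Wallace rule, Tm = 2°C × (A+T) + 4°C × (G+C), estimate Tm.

60°C

C=4, A=5, G=7, T=3
So N_AT = 8 and N_GC = 11.
Tm = 4·11 + 2·8 = 44 + 16 = 60°C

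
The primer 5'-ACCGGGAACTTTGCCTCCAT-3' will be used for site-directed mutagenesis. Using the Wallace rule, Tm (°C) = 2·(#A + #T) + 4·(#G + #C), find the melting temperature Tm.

62°C

G=4, A=4, C=7, T=5
A+T = 9, G+C = 11
Tm = 4·11 + 2·9 = 44 + 18 = 62°C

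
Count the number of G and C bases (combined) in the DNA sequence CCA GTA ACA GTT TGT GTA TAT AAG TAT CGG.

C=4, T=10, A=9, G=7
Total G or C: 7 + 4 = 11

11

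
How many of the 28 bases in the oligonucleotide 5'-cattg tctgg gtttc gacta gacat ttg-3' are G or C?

12

Base counts: G=7, A=5, T=11, C=5
G+C = 7 + 5 = 12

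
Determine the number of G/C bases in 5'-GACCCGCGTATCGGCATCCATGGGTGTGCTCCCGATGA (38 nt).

24

Counting bases: A=6, T=8, C=12, G=12
Total G or C: 12 + 12 = 24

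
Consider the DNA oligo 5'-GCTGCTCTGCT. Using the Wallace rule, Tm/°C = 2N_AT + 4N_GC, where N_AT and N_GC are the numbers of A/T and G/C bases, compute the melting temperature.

Counting bases: C=4, A=0, G=3, T=4
A+T = 4, G+C = 7
Tm = 2×4 + 4×7 = 36°C

36°C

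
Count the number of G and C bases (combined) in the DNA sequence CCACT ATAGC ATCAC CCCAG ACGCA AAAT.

Scanning the sequence gives T=4, G=3, A=11, C=11.
G+C = 3 + 11 = 14

14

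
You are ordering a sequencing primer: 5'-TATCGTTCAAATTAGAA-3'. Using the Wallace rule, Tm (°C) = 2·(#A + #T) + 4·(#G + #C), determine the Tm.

42°C

Counting bases: C=2, T=6, G=2, A=7
A+T = 13, G+C = 4
Tm = 2(13) + 4(4) = 26 + 16 = 42°C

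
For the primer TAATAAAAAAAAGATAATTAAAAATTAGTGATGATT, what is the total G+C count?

A=21, G=4, T=11, C=0
Total G or C: 4 + 0 = 4

4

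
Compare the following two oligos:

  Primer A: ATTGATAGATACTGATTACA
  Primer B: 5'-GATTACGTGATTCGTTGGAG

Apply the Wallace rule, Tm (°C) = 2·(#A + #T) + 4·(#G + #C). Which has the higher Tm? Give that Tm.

Primer B, 58°C

Primer A: A+T=15, G+C=5 → Tm = 2(15)+4(5) = 50°C
Primer B: A+T=11, G+C=9 → Tm = 2(11)+4(9) = 58°C
50°C vs 58°C → primer B is higher.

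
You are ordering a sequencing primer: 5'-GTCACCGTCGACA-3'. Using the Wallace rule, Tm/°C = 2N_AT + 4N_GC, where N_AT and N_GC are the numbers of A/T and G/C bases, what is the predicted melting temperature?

42°C

G=3, A=3, C=5, T=2
So N_AT = 5 and N_GC = 8.
Tm = 2(5) + 4(8) = 10 + 32 = 42°C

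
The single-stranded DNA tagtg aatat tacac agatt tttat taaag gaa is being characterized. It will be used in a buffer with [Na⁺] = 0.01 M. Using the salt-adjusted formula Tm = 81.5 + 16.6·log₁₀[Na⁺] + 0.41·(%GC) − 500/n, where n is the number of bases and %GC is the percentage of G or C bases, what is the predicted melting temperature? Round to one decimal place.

41.8°C

Length n = 33. G=5, T=12, C=2, A=14
G+C = 7, so %GC = 7/33 × 100 = 21.212%
Salt term: 16.6 × (-2) = -33.2
GC term: 0.41 × 21.212 = 8.697; length term: −500/33 = −15.152
Tm = 81.5 + (-33.2) + 8.697 − 15.152 = 41.845 → 41.8°C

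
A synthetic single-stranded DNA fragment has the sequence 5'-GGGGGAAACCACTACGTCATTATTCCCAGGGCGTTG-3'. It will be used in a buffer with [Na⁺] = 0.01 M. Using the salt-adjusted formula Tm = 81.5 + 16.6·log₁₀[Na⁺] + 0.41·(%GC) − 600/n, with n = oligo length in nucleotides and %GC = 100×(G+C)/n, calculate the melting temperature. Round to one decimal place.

Length n = 36. A=8, G=11, T=8, C=9
G+C = 20, so %GC = 20/36 × 100 = 55.556%
Salt term: 16.6 × (-2) = -33.2
GC term: 0.41 × 55.556 = 22.778; length term: −600/36 = −16.667
Tm = 81.5 + (-33.2) + 22.778 − 16.667 = 54.411 → 54.4°C

54.4°C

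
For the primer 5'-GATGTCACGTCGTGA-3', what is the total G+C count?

8

Counting bases: T=4, C=3, A=3, G=5
G+C = 5 + 3 = 8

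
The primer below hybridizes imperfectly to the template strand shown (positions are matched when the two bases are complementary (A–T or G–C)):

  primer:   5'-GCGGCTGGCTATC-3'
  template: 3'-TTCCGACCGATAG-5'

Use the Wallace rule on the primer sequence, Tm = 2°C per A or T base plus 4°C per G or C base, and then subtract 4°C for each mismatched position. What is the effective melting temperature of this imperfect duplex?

Primer base counts: A=1, T=3, G=5, C=4 → A+T=4, G+C=9
Perfect-match Tm = 2(4) + 4(9) = 8 + 36 = 44°C
Mismatches (positions where the bases are not complementary): 2 (at positions 1, 2)
Effective Tm = 44 − 2×4 = 44 − 8 = 36°C

36°C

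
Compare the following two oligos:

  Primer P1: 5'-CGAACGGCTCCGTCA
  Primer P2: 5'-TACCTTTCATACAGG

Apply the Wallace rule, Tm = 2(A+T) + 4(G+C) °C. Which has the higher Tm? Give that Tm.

Primer P1: A+T=5, G+C=10 → Tm = 2(5)+4(10) = 50°C
Primer P2: A+T=9, G+C=6 → Tm = 2(9)+4(6) = 42°C
50°C vs 42°C → primer P1 is higher.

Primer P1, 50°C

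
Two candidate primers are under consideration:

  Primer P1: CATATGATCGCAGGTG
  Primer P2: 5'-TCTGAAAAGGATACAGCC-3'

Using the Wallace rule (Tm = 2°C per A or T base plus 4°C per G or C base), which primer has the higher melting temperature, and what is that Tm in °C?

Primer P2, 52°C

Primer P1: A+T=8, G+C=8 → Tm = 2(8)+4(8) = 48°C
Primer P2: A+T=10, G+C=8 → Tm = 2(10)+4(8) = 52°C
48°C vs 52°C → primer P2 is higher.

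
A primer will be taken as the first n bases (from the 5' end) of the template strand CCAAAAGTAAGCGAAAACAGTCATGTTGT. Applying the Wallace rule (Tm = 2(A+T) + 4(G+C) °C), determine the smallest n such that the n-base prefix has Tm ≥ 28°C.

First 10 bases: CCAAAAGTAA → Tm = 26°C (< 28°C)
First 11 bases: CCAAAAGTAAG → Tm = 30°C (≥ 28°C)
Since every base adds ≥2°C, Tm only increases with n, so the threshold is first crossed at n = 11.

n = 11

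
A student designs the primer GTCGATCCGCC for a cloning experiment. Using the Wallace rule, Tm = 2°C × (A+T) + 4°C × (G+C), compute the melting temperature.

38°C

Base counts: C=5, T=2, G=3, A=1
So N_AT = 3 and N_GC = 8.
Tm = 4·8 + 2·3 = 32 + 6 = 38°C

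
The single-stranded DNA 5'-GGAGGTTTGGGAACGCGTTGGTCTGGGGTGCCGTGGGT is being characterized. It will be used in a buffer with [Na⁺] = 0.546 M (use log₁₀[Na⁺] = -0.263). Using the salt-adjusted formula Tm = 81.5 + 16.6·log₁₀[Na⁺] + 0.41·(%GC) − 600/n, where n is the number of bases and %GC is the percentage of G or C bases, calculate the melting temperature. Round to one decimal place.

88.3°C

Length n = 38. Counting bases: C=5, G=20, T=10, A=3
G+C = 25, so %GC = 25/38 × 100 = 65.789%
Salt term: 16.6 × (-0.263) = -4.366
GC term: 0.41 × 65.789 = 26.973; length term: −600/38 = −15.789
Tm = 81.5 + (-4.366) + 26.973 − 15.789 = 88.318 → 88.3°C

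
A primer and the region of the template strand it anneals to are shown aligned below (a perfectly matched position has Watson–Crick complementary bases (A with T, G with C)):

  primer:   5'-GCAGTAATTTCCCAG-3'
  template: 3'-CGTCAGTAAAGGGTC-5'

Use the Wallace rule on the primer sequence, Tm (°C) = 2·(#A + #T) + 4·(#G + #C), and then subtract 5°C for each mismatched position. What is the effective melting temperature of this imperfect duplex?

39°C

Primer base counts: A=4, T=4, G=3, C=4 → A+T=8, G+C=7
Perfect-match Tm = 2(8) + 4(7) = 16 + 28 = 44°C
Mismatches (positions where the bases are not complementary): 1 (at position 6)
Effective Tm = 44 − 1×5 = 44 − 5 = 39°C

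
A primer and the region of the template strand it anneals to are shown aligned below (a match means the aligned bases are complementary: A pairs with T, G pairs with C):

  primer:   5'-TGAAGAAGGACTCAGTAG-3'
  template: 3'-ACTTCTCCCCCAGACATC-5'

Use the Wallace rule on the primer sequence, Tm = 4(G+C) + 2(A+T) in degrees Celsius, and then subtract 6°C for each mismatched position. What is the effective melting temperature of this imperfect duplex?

Primer base counts: A=7, T=3, G=6, C=2 → A+T=10, G+C=8
Perfect-match Tm = 2(10) + 4(8) = 20 + 32 = 52°C
Mismatches (positions where the bases are not complementary): 4 (at positions 7, 10, 11, 14)
Effective Tm = 52 − 4×6 = 52 − 24 = 28°C

28°C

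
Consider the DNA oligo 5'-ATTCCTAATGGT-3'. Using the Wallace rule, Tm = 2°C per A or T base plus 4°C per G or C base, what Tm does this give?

Scanning the sequence gives C=2, A=3, T=5, G=2.
So N_AT = 8 and N_GC = 4.
Tm = 4·4 + 2·8 = 16 + 16 = 32°C

32°C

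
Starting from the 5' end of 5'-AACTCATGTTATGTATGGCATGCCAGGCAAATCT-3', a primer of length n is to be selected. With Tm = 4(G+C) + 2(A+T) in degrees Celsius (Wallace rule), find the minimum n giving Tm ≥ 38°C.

First 14 bases: AACTCATGTTATGT → Tm = 36°C (< 38°C)
First 15 bases: AACTCATGTTATGTA → Tm = 38°C (≥ 38°C)
Each additional base adds 2°C (A/T) or 4°C (G/C), so Tm is non-decreasing in n; n = 15 is the first length to reach 38°C.

n = 15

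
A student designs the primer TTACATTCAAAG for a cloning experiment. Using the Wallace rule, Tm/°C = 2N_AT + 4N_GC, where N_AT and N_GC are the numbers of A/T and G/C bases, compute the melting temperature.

Base counts: C=2, T=4, A=5, G=1
A+T = 9, G+C = 3
Tm = 4·3 + 2·9 = 12 + 18 = 30°C

30°C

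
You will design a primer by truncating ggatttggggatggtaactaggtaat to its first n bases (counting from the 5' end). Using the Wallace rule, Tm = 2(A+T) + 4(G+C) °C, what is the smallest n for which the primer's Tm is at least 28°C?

First 8 bases: GGATTTGG → Tm = 24°C (< 28°C)
First 9 bases: GGATTTGGG → Tm = 28°C (≥ 28°C)
Since every base adds ≥2°C, Tm only increases with n, so the threshold is first crossed at n = 9.

n = 9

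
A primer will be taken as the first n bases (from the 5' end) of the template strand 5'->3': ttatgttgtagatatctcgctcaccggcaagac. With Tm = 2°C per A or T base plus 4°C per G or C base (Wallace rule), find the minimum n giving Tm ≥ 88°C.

n = 31

First 30 bases: TTATGTTGTAGATATCTCGCTCACCGGCAA → Tm = 86°C (< 88°C)
First 31 bases: TTATGTTGTAGATATCTCGCTCACCGGCAAG → Tm = 90°C (≥ 88°C)
Each additional base adds 2°C (A/T) or 4°C (G/C), so Tm is non-decreasing in n; n = 31 is the first length to reach 88°C.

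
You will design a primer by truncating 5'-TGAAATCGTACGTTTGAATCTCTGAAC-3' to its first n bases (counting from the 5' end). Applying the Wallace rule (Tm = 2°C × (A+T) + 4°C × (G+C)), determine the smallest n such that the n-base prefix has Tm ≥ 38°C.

n = 14

First 13 bases: TGAAATCGTACGT → Tm = 36°C (< 38°C)
First 14 bases: TGAAATCGTACGTT → Tm = 38°C (≥ 38°C)
Each additional base adds 2°C (A/T) or 4°C (G/C), so Tm is non-decreasing in n; n = 14 is the first length to reach 38°C.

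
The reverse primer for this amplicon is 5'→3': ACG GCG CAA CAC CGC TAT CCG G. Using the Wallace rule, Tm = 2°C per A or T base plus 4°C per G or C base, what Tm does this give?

74°C

A=5, T=2, C=9, G=6
So N_AT = 7 and N_GC = 15.
Tm = 2×7 + 4×15 = 74°C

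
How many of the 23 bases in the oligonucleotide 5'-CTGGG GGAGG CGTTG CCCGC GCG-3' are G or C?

G=12, A=1, C=7, T=3
G+C = 12 + 7 = 19

19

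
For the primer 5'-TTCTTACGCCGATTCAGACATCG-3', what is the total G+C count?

Counting bases: T=7, A=5, G=4, C=7
Total G or C: 4 + 7 = 11

11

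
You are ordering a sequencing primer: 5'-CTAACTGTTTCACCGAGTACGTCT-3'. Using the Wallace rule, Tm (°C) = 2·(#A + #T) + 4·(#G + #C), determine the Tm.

Counting bases: A=5, G=4, C=7, T=8
So N_AT = 13 and N_GC = 11.
Tm = 2×13 + 4×11 = 70°C

70°C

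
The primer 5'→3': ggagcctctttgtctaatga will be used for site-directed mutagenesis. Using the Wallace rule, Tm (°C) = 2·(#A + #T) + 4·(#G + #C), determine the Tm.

C=4, A=4, T=7, G=5
A+T = 11, G+C = 9
Tm = 2(11) + 4(9) = 22 + 36 = 58°C

58°C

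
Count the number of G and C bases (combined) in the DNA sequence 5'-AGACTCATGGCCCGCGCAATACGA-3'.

Scanning the sequence gives T=3, G=6, A=7, C=8.
Total G or C: 6 + 8 = 14

14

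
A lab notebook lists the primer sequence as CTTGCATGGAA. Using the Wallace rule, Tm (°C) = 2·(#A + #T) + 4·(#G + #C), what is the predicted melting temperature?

Base counts: G=3, C=2, A=3, T=3
A+T = 6, G+C = 5
Tm = 2×6 + 4×5 = 32°C

32°C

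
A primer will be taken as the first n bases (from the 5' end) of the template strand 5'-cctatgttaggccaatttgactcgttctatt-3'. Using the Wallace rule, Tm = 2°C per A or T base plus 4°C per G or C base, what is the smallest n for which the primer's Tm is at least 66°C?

First 22 bases: CCTATGTTAGGCCAATTTGACT → Tm = 62°C (< 66°C)
First 23 bases: CCTATGTTAGGCCAATTTGACTC → Tm = 66°C (≥ 66°C)
Since every base adds ≥2°C, Tm only increases with n, so the threshold is first crossed at n = 23.

n = 23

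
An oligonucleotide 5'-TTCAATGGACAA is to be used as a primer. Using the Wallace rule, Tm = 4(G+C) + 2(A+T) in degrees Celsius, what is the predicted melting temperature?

32°C

T=3, G=2, A=5, C=2
A+T = 8, G+C = 4
Tm = 4·4 + 2·8 = 16 + 16 = 32°C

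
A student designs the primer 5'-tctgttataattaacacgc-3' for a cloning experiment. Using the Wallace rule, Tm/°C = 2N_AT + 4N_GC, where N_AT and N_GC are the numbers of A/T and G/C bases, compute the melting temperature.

50°C

Counting bases: A=6, C=4, T=7, G=2
AT pairs contribute 13, GC pairs contribute 6.
Tm = 2×13 + 4×6 = 50°C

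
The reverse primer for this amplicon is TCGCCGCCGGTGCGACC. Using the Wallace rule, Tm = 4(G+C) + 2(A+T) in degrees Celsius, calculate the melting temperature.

Counting bases: A=1, C=8, G=6, T=2
AT pairs contribute 3, GC pairs contribute 14.
Tm = 4·14 + 2·3 = 56 + 6 = 62°C

62°C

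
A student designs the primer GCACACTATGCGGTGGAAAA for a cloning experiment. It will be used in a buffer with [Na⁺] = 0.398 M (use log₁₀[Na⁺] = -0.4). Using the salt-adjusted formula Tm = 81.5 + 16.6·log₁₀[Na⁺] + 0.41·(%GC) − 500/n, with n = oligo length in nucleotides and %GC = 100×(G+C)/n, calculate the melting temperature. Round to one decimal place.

70.4°C

Length n = 20. Counting bases: C=4, T=3, G=6, A=7
G+C = 10, so %GC = 10/20 × 100 = 50%
Salt term: 16.6 × (-0.4) = -6.64
GC term: 0.41 × 50 = 20.5; length term: −500/20 = −25
Tm = 81.5 + (-6.64) + 20.5 − 25 = 70.36 → 70.4°C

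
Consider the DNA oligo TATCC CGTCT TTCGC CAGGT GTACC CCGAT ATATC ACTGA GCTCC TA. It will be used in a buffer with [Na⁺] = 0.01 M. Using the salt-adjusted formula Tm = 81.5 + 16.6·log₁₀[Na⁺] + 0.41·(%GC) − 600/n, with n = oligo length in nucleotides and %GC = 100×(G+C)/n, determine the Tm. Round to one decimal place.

56.5°C

Length n = 47. Base counts: T=14, G=8, A=9, C=16
G+C = 24, so %GC = 24/47 × 100 = 51.064%
Salt term: 16.6 × (-2) = -33.2
GC term: 0.41 × 51.064 = 20.936; length term: −600/47 = −12.766
Tm = 81.5 + (-33.2) + 20.936 − 12.766 = 56.47 → 56.5°C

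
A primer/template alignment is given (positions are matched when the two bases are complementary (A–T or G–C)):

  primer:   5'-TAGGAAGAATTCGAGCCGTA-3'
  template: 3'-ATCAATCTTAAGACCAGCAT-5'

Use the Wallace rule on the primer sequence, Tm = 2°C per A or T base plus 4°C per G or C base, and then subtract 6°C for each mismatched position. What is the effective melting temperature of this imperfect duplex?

Primer base counts: A=7, T=4, G=6, C=3 → A+T=11, G+C=9
Perfect-match Tm = 2(11) + 4(9) = 22 + 36 = 58°C
Mismatches (positions where the bases are not complementary): 5 (at positions 4, 5, 13, 14, 16)
Effective Tm = 58 − 5×6 = 58 − 30 = 28°C

28°C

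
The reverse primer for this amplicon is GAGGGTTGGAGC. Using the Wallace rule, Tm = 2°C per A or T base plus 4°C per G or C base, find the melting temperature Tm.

40°C

C=1, A=2, G=7, T=2
So N_AT = 4 and N_GC = 8.
Tm = 4·8 + 2·4 = 32 + 8 = 40°C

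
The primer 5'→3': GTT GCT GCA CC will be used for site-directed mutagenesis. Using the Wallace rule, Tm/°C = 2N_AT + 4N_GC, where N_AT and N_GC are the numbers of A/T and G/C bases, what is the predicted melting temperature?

C=4, A=1, T=3, G=3
A+T = 4, G+C = 7
Tm = 2×4 + 4×7 = 36°C

36°C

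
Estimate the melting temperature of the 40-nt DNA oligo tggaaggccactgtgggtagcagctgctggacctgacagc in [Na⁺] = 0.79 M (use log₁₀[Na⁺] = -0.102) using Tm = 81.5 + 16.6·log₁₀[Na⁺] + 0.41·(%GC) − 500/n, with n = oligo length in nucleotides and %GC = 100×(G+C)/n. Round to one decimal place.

92.9°C

Length n = 40. Base counts: A=8, C=10, T=7, G=15
G+C = 25, so %GC = 25/40 × 100 = 62.5%
Salt term: 16.6 × (-0.102) = -1.693
GC term: 0.41 × 62.5 = 25.625; length term: −500/40 = −12.5
Tm = 81.5 + (-1.693) + 25.625 − 12.5 = 92.932 → 92.9°C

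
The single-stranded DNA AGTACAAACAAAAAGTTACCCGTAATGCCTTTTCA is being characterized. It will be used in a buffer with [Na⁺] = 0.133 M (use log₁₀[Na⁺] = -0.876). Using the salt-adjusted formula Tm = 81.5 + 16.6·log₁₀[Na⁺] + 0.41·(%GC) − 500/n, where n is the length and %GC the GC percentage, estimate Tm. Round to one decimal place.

66.7°C

Length n = 35. Base counts: C=8, G=4, T=9, A=14
G+C = 12, so %GC = 12/35 × 100 = 34.286%
Salt term: 16.6 × (-0.876) = -14.542
GC term: 0.41 × 34.286 = 14.057; length term: −500/35 = −14.286
Tm = 81.5 + (-14.542) + 14.057 − 14.286 = 66.729 → 66.7°C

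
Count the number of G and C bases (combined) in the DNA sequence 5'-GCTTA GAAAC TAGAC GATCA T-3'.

8

Counting bases: A=8, C=4, T=5, G=4
Total G or C: 4 + 4 = 8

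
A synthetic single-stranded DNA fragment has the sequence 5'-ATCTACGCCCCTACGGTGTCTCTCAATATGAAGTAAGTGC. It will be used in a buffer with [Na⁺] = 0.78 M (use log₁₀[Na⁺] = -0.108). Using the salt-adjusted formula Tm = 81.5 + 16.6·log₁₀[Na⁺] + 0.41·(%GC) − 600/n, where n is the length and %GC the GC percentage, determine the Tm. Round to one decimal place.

84.2°C

Length n = 40. Scanning the sequence gives A=10, G=8, T=11, C=11.
G+C = 19, so %GC = 19/40 × 100 = 47.5%
Salt term: 16.6 × (-0.108) = -1.793
GC term: 0.41 × 47.5 = 19.475; length term: −600/40 = −15
Tm = 81.5 + (-1.793) + 19.475 − 15 = 84.182 → 84.2°C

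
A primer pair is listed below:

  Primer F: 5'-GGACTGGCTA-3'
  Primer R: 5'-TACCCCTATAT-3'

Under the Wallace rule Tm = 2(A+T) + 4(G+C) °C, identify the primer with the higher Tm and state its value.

Primer F: A+T=4, G+C=6 → Tm = 2(4)+4(6) = 32°C
Primer R: A+T=7, G+C=4 → Tm = 2(7)+4(4) = 30°C
32°C vs 30°C → primer F is higher.

Primer F, 32°C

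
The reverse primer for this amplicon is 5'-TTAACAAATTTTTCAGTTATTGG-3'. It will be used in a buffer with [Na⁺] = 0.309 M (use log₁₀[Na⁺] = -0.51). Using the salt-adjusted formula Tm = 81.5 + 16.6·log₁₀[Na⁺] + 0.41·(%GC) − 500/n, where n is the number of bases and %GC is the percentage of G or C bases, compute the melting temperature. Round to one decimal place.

60.2°C

Length n = 23. Base counts: C=2, G=3, T=11, A=7
G+C = 5, so %GC = 5/23 × 100 = 21.739%
Salt term: 16.6 × (-0.51) = -8.466
GC term: 0.41 × 21.739 = 8.913; length term: −500/23 = −21.739
Tm = 81.5 + (-8.466) + 8.913 − 21.739 = 60.208 → 60.2°C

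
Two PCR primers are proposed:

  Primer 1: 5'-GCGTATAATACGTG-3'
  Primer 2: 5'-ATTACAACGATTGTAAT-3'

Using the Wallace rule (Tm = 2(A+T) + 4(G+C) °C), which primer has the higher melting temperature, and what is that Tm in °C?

Primer 1: A+T=8, G+C=6 → Tm = 2(8)+4(6) = 40°C
Primer 2: A+T=13, G+C=4 → Tm = 2(13)+4(4) = 42°C
40°C vs 42°C → primer 2 is higher.

Primer 2, 42°C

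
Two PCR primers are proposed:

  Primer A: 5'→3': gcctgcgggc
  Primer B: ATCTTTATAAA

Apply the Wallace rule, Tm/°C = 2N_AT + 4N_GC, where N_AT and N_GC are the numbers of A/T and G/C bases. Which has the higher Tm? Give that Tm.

Primer A, 38°C

Primer A: A+T=1, G+C=9 → Tm = 2(1)+4(9) = 38°C
Primer B: A+T=10, G+C=1 → Tm = 2(10)+4(1) = 24°C
38°C vs 24°C → primer A is higher.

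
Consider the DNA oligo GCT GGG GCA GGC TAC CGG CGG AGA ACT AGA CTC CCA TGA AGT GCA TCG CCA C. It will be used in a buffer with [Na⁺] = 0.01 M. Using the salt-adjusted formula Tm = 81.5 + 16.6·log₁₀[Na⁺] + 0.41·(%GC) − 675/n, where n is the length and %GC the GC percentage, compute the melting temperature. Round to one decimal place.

Length n = 52. Base counts: A=12, C=16, G=17, T=7
G+C = 33, so %GC = 33/52 × 100 = 63.462%
Salt term: 16.6 × (-2) = -33.2
GC term: 0.41 × 63.462 = 26.019; length term: −675/52 = −12.981
Tm = 81.5 + (-33.2) + 26.019 − 12.981 = 61.338 → 61.3°C

61.3°C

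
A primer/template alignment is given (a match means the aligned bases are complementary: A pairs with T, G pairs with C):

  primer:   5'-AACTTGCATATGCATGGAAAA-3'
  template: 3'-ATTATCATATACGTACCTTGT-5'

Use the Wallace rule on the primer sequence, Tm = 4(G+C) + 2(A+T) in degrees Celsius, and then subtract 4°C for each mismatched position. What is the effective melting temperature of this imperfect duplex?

Primer base counts: A=9, T=5, G=4, C=3 → A+T=14, G+C=7
Perfect-match Tm = 2(14) + 4(7) = 28 + 28 = 56°C
Mismatches (positions where the bases are not complementary): 5 (at positions 1, 3, 5, 7, 20)
Effective Tm = 56 − 5×4 = 56 − 20 = 36°C

36°C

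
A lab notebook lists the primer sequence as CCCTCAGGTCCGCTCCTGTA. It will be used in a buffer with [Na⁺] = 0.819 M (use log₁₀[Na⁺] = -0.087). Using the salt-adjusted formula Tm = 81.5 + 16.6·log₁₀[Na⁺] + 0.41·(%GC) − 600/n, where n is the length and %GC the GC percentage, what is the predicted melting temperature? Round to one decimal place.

Length n = 20. Base counts: C=9, T=5, A=2, G=4
G+C = 13, so %GC = 13/20 × 100 = 65%
Salt term: 16.6 × (-0.087) = -1.444
GC term: 0.41 × 65 = 26.65; length term: −600/20 = −30
Tm = 81.5 + (-1.444) + 26.65 − 30 = 76.706 → 76.7°C

76.7°C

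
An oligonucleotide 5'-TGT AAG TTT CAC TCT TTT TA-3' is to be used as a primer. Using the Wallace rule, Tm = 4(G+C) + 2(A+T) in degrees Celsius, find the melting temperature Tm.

Scanning the sequence gives T=11, G=2, A=4, C=3.
A+T = 15, G+C = 5
Tm = 4·5 + 2·15 = 20 + 30 = 50°C

50°C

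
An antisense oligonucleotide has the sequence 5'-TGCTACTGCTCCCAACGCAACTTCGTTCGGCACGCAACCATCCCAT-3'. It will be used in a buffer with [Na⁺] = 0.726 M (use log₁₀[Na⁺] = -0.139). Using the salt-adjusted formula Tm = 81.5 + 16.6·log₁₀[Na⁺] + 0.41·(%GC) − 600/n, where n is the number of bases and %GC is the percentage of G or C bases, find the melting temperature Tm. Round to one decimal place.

89.3°C

Length n = 46. Base counts: C=19, G=7, T=10, A=10
G+C = 26, so %GC = 26/46 × 100 = 56.522%
Salt term: 16.6 × (-0.139) = -2.307
GC term: 0.41 × 56.522 = 23.174; length term: −600/46 = −13.043
Tm = 81.5 + (-2.307) + 23.174 − 13.043 = 89.324 → 89.3°C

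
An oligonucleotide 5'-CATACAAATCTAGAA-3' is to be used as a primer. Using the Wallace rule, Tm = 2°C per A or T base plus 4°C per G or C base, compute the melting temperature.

Base counts: A=8, C=3, T=3, G=1
A+T = 11, G+C = 4
Tm = 2(11) + 4(4) = 22 + 16 = 38°C

38°C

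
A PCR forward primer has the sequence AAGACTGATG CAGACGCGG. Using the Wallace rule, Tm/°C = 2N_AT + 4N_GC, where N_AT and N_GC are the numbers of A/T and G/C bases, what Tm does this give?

60°C

C=4, G=7, A=6, T=2
So N_AT = 8 and N_GC = 11.
Tm = 2×8 + 4×11 = 60°C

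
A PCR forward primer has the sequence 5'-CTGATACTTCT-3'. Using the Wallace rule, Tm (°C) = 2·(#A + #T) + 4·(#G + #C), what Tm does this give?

Counting bases: C=3, T=5, G=1, A=2
AT pairs contribute 7, GC pairs contribute 4.
Tm = 2×7 + 4×4 = 30°C

30°C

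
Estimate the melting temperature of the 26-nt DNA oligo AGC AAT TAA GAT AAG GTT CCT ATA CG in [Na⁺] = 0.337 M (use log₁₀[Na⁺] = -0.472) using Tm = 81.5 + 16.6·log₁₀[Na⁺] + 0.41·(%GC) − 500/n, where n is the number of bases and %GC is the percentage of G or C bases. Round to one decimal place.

68.6°C

Length n = 26. Base counts: A=10, G=5, C=4, T=7
G+C = 9, so %GC = 9/26 × 100 = 34.615%
Salt term: 16.6 × (-0.472) = -7.835
GC term: 0.41 × 34.615 = 14.192; length term: −500/26 = −19.231
Tm = 81.5 + (-7.835) + 14.192 − 19.231 = 68.626 → 68.6°C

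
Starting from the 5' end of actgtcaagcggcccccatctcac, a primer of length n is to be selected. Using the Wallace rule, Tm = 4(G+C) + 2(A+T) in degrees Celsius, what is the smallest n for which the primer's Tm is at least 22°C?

n = 8

First 7 bases: ACTGTCA → Tm = 20°C (< 22°C)
First 8 bases: ACTGTCAA → Tm = 22°C (≥ 22°C)
Each additional base adds 2°C (A/T) or 4°C (G/C), so Tm is non-decreasing in n; n = 8 is the first length to reach 22°C.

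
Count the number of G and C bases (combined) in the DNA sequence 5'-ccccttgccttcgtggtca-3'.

12

Scanning the sequence gives C=8, G=4, T=6, A=1.
Total G or C: 4 + 8 = 12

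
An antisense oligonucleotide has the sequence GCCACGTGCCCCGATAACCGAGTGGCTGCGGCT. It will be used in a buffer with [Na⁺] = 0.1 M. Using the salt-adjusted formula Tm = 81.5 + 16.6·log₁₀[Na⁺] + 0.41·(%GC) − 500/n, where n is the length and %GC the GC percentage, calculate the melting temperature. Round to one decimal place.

78.3°C

Length n = 33. Base counts: C=12, A=5, G=11, T=5
G+C = 23, so %GC = 23/33 × 100 = 69.697%
Salt term: 16.6 × (-1) = -16.6
GC term: 0.41 × 69.697 = 28.576; length term: −500/33 = −15.152
Tm = 81.5 + (-16.6) + 28.576 − 15.152 = 78.324 → 78.3°C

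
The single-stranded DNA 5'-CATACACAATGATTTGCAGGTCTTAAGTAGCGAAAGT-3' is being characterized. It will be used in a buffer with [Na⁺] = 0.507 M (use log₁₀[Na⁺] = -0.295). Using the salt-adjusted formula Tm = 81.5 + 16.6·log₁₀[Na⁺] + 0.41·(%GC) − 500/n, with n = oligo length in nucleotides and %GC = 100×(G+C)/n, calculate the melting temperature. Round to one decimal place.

78.6°C

Length n = 37. Base counts: G=8, T=10, A=13, C=6
G+C = 14, so %GC = 14/37 × 100 = 37.838%
Salt term: 16.6 × (-0.295) = -4.897
GC term: 0.41 × 37.838 = 15.514; length term: −500/37 = −13.514
Tm = 81.5 + (-4.897) + 15.514 − 13.514 = 78.603 → 78.6°C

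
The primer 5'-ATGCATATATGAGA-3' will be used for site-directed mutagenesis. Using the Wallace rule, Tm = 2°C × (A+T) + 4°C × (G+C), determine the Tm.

Base counts: A=6, T=4, C=1, G=3
AT pairs contribute 10, GC pairs contribute 4.
Tm = 2(10) + 4(4) = 20 + 16 = 36°C

36°C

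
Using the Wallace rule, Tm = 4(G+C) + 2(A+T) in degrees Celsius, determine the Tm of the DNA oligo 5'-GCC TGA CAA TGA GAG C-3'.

50°C

C=4, A=5, T=2, G=5
So N_AT = 7 and N_GC = 9.
Tm = 2×7 + 4×9 = 50°C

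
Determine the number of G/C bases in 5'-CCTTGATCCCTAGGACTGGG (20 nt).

A=3, G=6, C=6, T=5
G+C = 6 + 6 = 12

12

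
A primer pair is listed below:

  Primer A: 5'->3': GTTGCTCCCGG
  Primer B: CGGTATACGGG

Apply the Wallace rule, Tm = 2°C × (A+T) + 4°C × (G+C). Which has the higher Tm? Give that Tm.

Primer A: A+T=3, G+C=8 → Tm = 2(3)+4(8) = 38°C
Primer B: A+T=4, G+C=7 → Tm = 2(4)+4(7) = 36°C
38°C vs 36°C → primer A is higher.

Primer A, 38°C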